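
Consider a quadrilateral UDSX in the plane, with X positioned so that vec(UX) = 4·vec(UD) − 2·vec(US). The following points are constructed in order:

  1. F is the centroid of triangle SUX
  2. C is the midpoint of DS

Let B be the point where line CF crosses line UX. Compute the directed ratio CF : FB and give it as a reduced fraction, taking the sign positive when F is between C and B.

Set U = (0, 0), D = (1, 0), S = (0, 1), X = (4, -2); any affine frame gives the same invariant.
1. F is the centroid of triangle SUX ⇒ F = (4/3, -1/3)
2. C is the midpoint of DS ⇒ C = (1/2, 1/2)
line CF meets UX at B = (2, -1)
F = C + t·(B−C) with t = 5/9, so CF:FB = 5/9:4/9

CF:FB = 5/4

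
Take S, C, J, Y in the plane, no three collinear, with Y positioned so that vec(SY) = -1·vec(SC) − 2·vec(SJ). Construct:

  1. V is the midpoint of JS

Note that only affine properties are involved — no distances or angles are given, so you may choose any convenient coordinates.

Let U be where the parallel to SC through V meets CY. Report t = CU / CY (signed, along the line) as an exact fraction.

t = -1/4

Set S = (0, 0), C = (1, 0), J = (0, 1), Y = (-1, -2); any affine frame gives the same invariant.
1. V is the midpoint of JS ⇒ V = (0, 1/2)
through V parallel to SC: direction (1, 0); meets CY at U = (3/2, 1/2)
U = C + t·(Y−C) with t = -1/4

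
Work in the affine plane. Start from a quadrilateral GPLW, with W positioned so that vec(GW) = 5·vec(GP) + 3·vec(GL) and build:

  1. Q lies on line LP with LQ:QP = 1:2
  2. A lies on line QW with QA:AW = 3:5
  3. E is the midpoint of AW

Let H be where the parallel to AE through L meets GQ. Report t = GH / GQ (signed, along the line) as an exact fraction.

Work in coordinates with G = (0, 0), P = (1, 0), L = (0, 1), W = (5, 3).
1. Q lies on line LP with LQ:QP = 1:2 ⇒ Q = (1/3, 2/3)
2. A lies on line QW with QA:AW = 3:5 ⇒ A = (25/12, 37/24)
3. E is the midpoint of AW ⇒ E = (85/24, 109/48)
through L parallel to AE: direction (35/24, 35/48); meets GQ at H = (2/3, 4/3)
H = G + t·(Q−G) with t = 2

t = 2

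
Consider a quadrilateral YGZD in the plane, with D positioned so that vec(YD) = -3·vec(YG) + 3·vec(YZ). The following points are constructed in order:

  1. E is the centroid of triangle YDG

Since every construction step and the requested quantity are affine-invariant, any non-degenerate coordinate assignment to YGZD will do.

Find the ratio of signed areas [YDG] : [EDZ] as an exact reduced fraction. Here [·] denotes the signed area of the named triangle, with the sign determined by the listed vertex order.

[YDG]:[EDZ] = 9/4

Set Y = (0, 0), G = (1, 0), Z = (0, 1), D = (-3, 3); any affine frame gives the same invariant.
1. E is the centroid of triangle YDG ⇒ E = (-2/3, 1)
2·[YDG] = -3, 2·[EDZ] = -4/3
[YDG]:[EDZ] = -3:-4/3 = 9/4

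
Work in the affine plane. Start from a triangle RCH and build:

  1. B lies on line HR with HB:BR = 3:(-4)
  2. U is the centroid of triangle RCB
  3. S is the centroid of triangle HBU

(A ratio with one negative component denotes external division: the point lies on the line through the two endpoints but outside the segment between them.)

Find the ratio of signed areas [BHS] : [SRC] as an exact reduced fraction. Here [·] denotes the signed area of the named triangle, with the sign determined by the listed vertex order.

Set R = (0, 0), C = (1, 0), H = (0, 1); any affine frame gives the same invariant.
1. B lies on line HR with HB:BR = 3:(-4) ⇒ B = (0, 4)
2. U is the centroid of triangle RCB ⇒ U = (1/3, 4/3)
3. S is the centroid of triangle HBU ⇒ S = (1/9, 19/9)
2·[BHS] = 1/3, 2·[SRC] = 19/9
[BHS]:[SRC] = 1/3:19/9 = 3/19

[BHS]:[SRC] = 3/19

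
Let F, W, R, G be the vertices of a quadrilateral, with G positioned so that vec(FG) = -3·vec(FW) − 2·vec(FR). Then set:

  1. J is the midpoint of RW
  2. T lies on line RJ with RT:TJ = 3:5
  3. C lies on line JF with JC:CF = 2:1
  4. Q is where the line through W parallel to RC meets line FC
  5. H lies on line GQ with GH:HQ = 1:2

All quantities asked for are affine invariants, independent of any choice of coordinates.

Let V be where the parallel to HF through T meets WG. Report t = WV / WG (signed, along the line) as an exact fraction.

Choose coordinates F = (0, 0), W = (1, 0), R = (0, 1), G = (-3, -2).
1. J is the midpoint of RW ⇒ J = (1/2, 1/2)
2. T lies on line RJ with RT:TJ = 3:5 ⇒ T = (3/16, 13/16)
3. C lies on line JF with JC:CF = 2:1 ⇒ C = (1/6, 1/6)
4. Q is where the line through W parallel to RC meets line FC ⇒ Q = (5/6, 5/6)
5. H lies on line GQ with GH:HQ = 1:2 ⇒ H = (-31/18, -19/18)
through T parallel to HF: direction (31/18, 19/18); meets WG at V = (-297/28, -325/56)
V = W + t·(G−W) with t = 325/112

t = 325/112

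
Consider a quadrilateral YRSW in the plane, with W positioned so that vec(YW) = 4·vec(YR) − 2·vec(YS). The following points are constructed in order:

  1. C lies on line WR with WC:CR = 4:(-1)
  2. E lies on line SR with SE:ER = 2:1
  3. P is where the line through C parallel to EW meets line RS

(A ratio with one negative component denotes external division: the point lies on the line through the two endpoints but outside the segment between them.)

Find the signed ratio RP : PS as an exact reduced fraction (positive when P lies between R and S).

RP:PS = -1/10

Set Y = (0, 0), R = (1, 0), S = (0, 1), W = (4, -2); any affine frame gives the same invariant.
1. C lies on line WR with WC:CR = 4:(-1) ⇒ C = (0, 2/3)
2. E lies on line SR with SE:ER = 2:1 ⇒ E = (2/3, 1/3)
3. P is where the line through C parallel to EW meets line RS ⇒ P = (10/9, -1/9)
P = R + t·(S−R) with t = -1/9, so RP:PS = t:(1−t) = -1/9:10/9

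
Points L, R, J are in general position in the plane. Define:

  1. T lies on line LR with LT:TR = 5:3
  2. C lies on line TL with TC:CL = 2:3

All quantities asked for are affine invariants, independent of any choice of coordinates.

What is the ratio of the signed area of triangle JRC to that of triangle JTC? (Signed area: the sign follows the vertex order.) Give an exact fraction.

[JRC]:[JTC] = 5/2

Choose coordinates L = (0, 0), R = (1, 0), J = (0, 1).
1. T lies on line LR with LT:TR = 5:3 ⇒ T = (5/8, 0)
2. C lies on line TL with TC:CL = 2:3 ⇒ C = (3/8, 0)
2·[JRC] = -5/8, 2·[JTC] = -1/4
[JRC]:[JTC] = -5/8:-1/4 = 5/2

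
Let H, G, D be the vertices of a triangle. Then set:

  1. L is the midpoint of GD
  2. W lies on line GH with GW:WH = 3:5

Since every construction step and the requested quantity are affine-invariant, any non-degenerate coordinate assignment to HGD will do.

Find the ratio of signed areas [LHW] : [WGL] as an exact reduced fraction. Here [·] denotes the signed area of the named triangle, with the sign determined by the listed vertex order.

[LHW]:[WGL] = 5/3

Set H = (0, 0), G = (1, 0), D = (0, 1); any affine frame gives the same invariant.
1. L is the midpoint of GD ⇒ L = (1/2, 1/2)
2. W lies on line GH with GW:WH = 3:5 ⇒ W = (5/8, 0)
2·[LHW] = 5/16, 2·[WGL] = 3/16
[LHW]:[WGL] = 5/16:3/16 = 5/3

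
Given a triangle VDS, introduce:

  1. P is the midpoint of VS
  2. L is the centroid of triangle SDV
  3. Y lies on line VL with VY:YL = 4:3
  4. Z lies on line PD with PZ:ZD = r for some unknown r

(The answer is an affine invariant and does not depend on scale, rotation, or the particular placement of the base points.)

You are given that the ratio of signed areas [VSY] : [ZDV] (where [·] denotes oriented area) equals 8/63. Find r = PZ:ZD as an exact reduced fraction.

r = -2/3

Assign V = (0, 0), D = (1, 0), S = (0, 1) — the answer is frame-independent, so this choice is without loss of generality.
1. P is the midpoint of VS ⇒ P = (0, 1/2)
2. L is the centroid of triangle SDV ⇒ L = (1/3, 1/3)
3. Y lies on line VL with VY:YL = 4:3 ⇒ Y = (4/21, 4/21)
4. With PZ:ZD = r, write λ = r/(r+1) so Z = P + λ·(D−P); Z is affine-linear in λ
Every point depending on Z is an affine combination of Z and λ-independent points, so each such coordinate is linear in λ; the λ² term in each signed area is a multiple of (D−P)×(D−P) = 0, so 2·[VSY] and 2·[ZDV] are each linear in λ. Evaluating at λ=0 and λ=1:
  2·[VSY] = -4/21,   2·[ZDV] = 1/2·λ − 1/2
So [VSY]:[ZDV] = (-4/21) / (1/2·λ − 1/2). Setting this equal to 8/63:
  -4/21 = 8/63·(1/2·λ − 1/2)  ⇒  λ = -2
Then r = λ/(1−λ) = (-2)/(3) = -2/3. Check: with r = -2/3, Z = (-2, 3/2) and [VSY]:[ZDV] = 8/63 as required.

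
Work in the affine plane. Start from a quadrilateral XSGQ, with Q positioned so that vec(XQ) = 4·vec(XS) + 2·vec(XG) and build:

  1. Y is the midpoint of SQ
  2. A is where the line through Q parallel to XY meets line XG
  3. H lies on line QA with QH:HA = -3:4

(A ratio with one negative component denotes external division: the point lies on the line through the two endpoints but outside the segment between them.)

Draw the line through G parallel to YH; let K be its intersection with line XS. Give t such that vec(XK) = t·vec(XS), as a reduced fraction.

Choose coordinates X = (0, 0), S = (1, 0), G = (0, 1), Q = (4, 2).
1. Y is the midpoint of SQ ⇒ Y = (5/2, 1)
2. A is where the line through Q parallel to XY meets line XG ⇒ A = (0, 2/5)
3. H lies on line QA with QH:HA = -3:4 ⇒ H = (16, 34/5)
through G parallel to YH: direction (27/2, 29/5); meets XS at K = (-135/58, 0)
K = X + t·(S−X) with t = -135/58

t = -135/58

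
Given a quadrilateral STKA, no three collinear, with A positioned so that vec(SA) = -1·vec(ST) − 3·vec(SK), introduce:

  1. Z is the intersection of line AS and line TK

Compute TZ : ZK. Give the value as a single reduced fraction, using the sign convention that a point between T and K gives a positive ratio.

TZ:ZK = 3

Set S = (0, 0), T = (1, 0), K = (0, 1), A = (-1, -3); any affine frame gives the same invariant.
1. Z is the intersection of line AS and line TK ⇒ Z = (1/4, 3/4)
Z = T + t·(K−T) with t = 3/4, so TZ:ZK = t:(1−t) = 3/4:1/4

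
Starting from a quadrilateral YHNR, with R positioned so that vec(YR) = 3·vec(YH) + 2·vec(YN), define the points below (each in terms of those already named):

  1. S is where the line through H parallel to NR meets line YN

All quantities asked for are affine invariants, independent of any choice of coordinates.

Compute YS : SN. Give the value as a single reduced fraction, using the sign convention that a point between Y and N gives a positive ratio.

Set Y = (0, 0), H = (1, 0), N = (0, 1), R = (3, 2); any affine frame gives the same invariant.
1. S is where the line through H parallel to NR meets line YN ⇒ S = (0, -1/3)
S = Y + t·(N−Y) with t = -1/3, so YS:SN = t:(1−t) = -1/3:4/3

YS:SN = -1/4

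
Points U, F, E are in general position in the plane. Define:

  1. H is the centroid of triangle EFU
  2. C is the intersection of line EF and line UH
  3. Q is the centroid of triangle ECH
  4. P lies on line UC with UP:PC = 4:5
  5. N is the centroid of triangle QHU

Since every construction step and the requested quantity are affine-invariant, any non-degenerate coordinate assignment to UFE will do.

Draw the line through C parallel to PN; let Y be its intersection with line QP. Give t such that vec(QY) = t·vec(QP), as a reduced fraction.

t = -3/2

Set U = (0, 0), F = (1, 0), E = (0, 1); any affine frame gives the same invariant.
1. H is the centroid of triangle EFU ⇒ H = (1/3, 1/3)
2. C is the intersection of line EF and line UH ⇒ C = (1/2, 1/2)
3. Q is the centroid of triangle ECH ⇒ Q = (5/18, 11/18)
4. P lies on line UC with UP:PC = 4:5 ⇒ P = (2/9, 2/9)
5. N is the centroid of triangle QHU ⇒ N = (11/54, 17/54)
through C parallel to PN: direction (-1/54, 5/54); meets QP at Y = (13/36, 43/36)
Y = Q + t·(P−Q) with t = -3/2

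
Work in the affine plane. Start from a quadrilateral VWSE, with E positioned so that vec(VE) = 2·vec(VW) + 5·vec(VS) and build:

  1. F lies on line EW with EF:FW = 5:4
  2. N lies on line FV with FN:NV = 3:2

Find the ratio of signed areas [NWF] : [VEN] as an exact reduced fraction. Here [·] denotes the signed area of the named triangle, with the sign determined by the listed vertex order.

Work in coordinates with V = (0, 0), W = (1, 0), S = (0, 1), E = (2, 5).
1. F lies on line EW with EF:FW = 5:4 ⇒ F = (13/9, 20/9)
2. N lies on line FV with FN:NV = 3:2 ⇒ N = (26/45, 8/9)
2·[NWF] = 4/3, 2·[VEN] = -10/9
[NWF]:[VEN] = 4/3:-10/9 = -6/5

[NWF]:[VEN] = -6/5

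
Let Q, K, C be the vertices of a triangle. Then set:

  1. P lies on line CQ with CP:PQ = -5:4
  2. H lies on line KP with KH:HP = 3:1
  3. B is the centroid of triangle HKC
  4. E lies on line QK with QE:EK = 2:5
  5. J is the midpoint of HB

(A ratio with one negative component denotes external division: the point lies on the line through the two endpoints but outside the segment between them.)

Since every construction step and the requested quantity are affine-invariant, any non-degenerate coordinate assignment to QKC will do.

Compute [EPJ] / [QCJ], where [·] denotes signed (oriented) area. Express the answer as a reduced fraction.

[EPJ]:[QCJ] = -15/7

Work in coordinates with Q = (0, 0), K = (1, 0), C = (0, 1).
1. P lies on line CQ with CP:PQ = -5:4 ⇒ P = (0, -4)
2. H lies on line KP with KH:HP = 3:1 ⇒ H = (1/4, -3)
3. B is the centroid of triangle HKC ⇒ B = (5/12, -2/3)
4. E lies on line QK with QE:EK = 2:5 ⇒ E = (2/7, 0)
5. J is the midpoint of HB ⇒ J = (1/3, -11/6)
2·[EPJ] = 5/7, 2·[QCJ] = -1/3
[EPJ]:[QCJ] = 5/7:-1/3 = -15/7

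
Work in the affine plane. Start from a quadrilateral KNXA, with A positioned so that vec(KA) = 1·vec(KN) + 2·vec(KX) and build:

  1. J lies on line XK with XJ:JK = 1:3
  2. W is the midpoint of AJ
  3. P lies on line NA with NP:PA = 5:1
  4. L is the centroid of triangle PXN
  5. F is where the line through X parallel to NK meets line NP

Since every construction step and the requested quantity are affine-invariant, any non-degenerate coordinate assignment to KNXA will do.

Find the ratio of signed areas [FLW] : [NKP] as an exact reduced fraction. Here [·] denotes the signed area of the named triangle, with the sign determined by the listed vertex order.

[FLW]:[NKP] = 13/120

Choose coordinates K = (0, 0), N = (1, 0), X = (0, 1), A = (1, 2).
1. J lies on line XK with XJ:JK = 1:3 ⇒ J = (0, 3/4)
2. W is the midpoint of AJ ⇒ W = (1/2, 11/8)
3. P lies on line NA with NP:PA = 5:1 ⇒ P = (1, 5/3)
4. L is the centroid of triangle PXN ⇒ L = (2/3, 8/9)
5. F is where the line through X parallel to NK meets line NP ⇒ F = (1, 1)
2·[FLW] = -13/72, 2·[NKP] = -5/3
[FLW]:[NKP] = -13/72:-5/3 = 13/120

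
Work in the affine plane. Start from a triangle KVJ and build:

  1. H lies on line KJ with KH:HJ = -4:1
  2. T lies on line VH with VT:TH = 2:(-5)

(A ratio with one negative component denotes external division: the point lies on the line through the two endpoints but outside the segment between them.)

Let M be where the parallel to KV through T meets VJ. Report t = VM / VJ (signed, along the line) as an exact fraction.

Choose coordinates K = (0, 0), V = (1, 0), J = (0, 1).
1. H lies on line KJ with KH:HJ = -4:1 ⇒ H = (0, 4/3)
2. T lies on line VH with VT:TH = 2:(-5) ⇒ T = (5/3, -8/9)
through T parallel to KV: direction (1, 0); meets VJ at M = (17/9, -8/9)
M = V + t·(J−V) with t = -8/9

t = -8/9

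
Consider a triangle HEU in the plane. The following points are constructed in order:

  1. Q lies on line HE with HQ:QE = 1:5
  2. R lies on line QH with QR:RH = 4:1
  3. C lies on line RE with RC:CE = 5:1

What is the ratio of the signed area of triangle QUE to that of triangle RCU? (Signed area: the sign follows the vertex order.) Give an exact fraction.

Assign H = (0, 0), E = (1, 0), U = (0, 1) — the answer is frame-independent, so this choice is without loss of generality.
1. Q lies on line HE with HQ:QE = 1:5 ⇒ Q = (1/6, 0)
2. R lies on line QH with QR:RH = 4:1 ⇒ R = (1/30, 0)
3. C lies on line RE with RC:CE = 5:1 ⇒ C = (151/180, 0)
2·[QUE] = -5/6, 2·[RCU] = 29/36
[QUE]:[RCU] = -5/6:29/36 = -30/29

[QUE]:[RCU] = -30/29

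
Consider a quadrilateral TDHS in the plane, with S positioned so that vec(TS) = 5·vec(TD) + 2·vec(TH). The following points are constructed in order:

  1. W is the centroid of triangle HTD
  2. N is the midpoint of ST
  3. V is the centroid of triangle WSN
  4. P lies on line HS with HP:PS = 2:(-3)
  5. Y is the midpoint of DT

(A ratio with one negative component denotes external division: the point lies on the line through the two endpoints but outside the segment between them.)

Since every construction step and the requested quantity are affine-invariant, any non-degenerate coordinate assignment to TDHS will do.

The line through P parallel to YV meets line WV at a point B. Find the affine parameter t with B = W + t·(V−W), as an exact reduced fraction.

t = -39/4

Assign T = (0, 0), D = (1, 0), H = (0, 1), S = (5, 2) — the answer is frame-independent, so this choice is without loss of generality.
1. W is the centroid of triangle HTD ⇒ W = (1/3, 1/3)
2. N is the midpoint of ST ⇒ N = (5/2, 1)
3. V is the centroid of triangle WSN ⇒ V = (47/18, 10/9)
4. P lies on line HS with HP:PS = 2:(-3) ⇒ P = (-10, -1)
5. Y is the midpoint of DT ⇒ Y = (1/2, 0)
through P parallel to YV: direction (19/9, 10/9); meets WV at B = (-175/8, -29/4)
B = W + t·(V−W) with t = -39/4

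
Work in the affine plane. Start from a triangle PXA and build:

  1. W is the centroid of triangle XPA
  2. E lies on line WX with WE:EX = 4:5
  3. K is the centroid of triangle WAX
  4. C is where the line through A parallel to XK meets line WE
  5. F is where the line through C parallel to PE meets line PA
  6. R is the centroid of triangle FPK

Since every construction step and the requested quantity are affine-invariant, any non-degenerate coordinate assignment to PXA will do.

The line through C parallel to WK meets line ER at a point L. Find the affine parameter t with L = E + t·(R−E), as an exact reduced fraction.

Set P = (0, 0), X = (1, 0), A = (0, 1); any affine frame gives the same invariant.
1. W is the centroid of triangle XPA ⇒ W = (1/3, 1/3)
2. E lies on line WX with WE:EX = 4:5 ⇒ E = (17/27, 5/27)
3. K is the centroid of triangle WAX ⇒ K = (4/9, 4/9)
4. C is where the line through A parallel to XK meets line WE ⇒ C = (5/3, -1/3)
5. F is where the line through C parallel to PE meets line PA ⇒ F = (0, -14/17)
6. R is the centroid of triangle FPK ⇒ R = (4/27, -58/459)
through C parallel to WK: direction (1/9, 1/9); meets ER at L = (136/27, 82/27)
L = E + t·(R−E) with t = -119/13

t = -119/13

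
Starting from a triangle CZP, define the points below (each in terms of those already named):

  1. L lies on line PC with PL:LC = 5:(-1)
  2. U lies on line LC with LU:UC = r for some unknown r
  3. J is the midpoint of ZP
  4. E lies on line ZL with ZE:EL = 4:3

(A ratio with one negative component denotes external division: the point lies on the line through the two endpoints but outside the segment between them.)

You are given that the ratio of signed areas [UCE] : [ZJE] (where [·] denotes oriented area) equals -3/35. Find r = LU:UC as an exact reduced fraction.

r = 5/2

Choose coordinates C = (0, 0), Z = (1, 0), P = (0, 1).
1. L lies on line PC with PL:LC = 5:(-1) ⇒ L = (0, -1/4)
2. With LU:UC = r, write λ = r/(r+1) so U = L + λ·(C−L); U is affine-linear in λ
3. J is the midpoint of ZP ⇒ J = (1/2, 1/2)
4. E lies on line ZL with ZE:EL = 4:3 ⇒ E = (3/7, -1/7)
Every point depending on U is an affine combination of U and λ-independent points, so each such coordinate is linear in λ; the λ² term in each signed area is a multiple of (C−L)×(C−L) = 0, so 2·[UCE] and 2·[ZJE] are each linear in λ. Evaluating at λ=0 and λ=1:
  2·[UCE] = 3/28·λ − 3/28,   2·[ZJE] = 5/14
So [UCE]:[ZJE] = (3/28·λ − 3/28) / (5/14). Setting this equal to -3/35:
  3/28·λ − 3/28 = -3/35·(5/14)  ⇒  λ = 5/7
Then r = λ/(1−λ) = (5/7)/(2/7) = 5/2. Check: with r = 5/2, U = (0, -1/14) and [UCE]:[ZJE] = -3/35 as required.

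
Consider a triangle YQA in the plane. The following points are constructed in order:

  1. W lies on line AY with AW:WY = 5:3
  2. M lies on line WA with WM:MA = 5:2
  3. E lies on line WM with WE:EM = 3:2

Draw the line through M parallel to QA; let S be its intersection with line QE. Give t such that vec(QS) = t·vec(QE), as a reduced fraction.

t = 1/2

Assign Y = (0, 0), Q = (1, 0), A = (0, 1) — the answer is frame-independent, so this choice is without loss of generality.
1. W lies on line AY with AW:WY = 5:3 ⇒ W = (0, 3/8)
2. M lies on line WA with WM:MA = 5:2 ⇒ M = (0, 23/28)
3. E lies on line WM with WE:EM = 3:2 ⇒ E = (0, 9/14)
through M parallel to QA: direction (-1, 1); meets QE at S = (1/2, 9/28)
S = Q + t·(E−Q) with t = 1/2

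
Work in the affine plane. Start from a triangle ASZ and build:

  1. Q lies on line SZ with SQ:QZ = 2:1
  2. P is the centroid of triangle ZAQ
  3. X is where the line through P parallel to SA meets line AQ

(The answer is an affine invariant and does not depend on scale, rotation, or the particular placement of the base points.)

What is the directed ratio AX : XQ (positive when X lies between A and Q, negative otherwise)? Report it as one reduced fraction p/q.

Assign A = (0, 0), S = (1, 0), Z = (0, 1) — the answer is frame-independent, so this choice is without loss of generality.
1. Q lies on line SZ with SQ:QZ = 2:1 ⇒ Q = (1/3, 2/3)
2. P is the centroid of triangle ZAQ ⇒ P = (1/9, 5/9)
3. X is where the line through P parallel to SA meets line AQ ⇒ X = (5/18, 5/9)
X = A + t·(Q−A) with t = 5/6, so AX:XQ = t:(1−t) = 5/6:1/6

AX:XQ = 5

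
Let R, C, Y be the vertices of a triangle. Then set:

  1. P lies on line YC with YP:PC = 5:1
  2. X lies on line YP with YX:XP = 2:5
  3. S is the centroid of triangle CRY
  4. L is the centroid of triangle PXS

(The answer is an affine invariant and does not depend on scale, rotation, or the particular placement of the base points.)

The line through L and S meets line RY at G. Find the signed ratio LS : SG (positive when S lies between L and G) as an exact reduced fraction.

Work in coordinates with R = (0, 0), C = (1, 0), Y = (0, 1).
1. P lies on line YC with YP:PC = 5:1 ⇒ P = (5/6, 1/6)
2. X lies on line YP with YX:XP = 2:5 ⇒ X = (5/21, 16/21)
3. S is the centroid of triangle CRY ⇒ S = (1/3, 1/3)
4. L is the centroid of triangle PXS ⇒ L = (59/126, 53/126)
line LS meets RY at G = (0, 2/17)
S = L + t·(G−L) with t = 17/59, so LS:SG = 17/59:42/59

LS:SG = 17/42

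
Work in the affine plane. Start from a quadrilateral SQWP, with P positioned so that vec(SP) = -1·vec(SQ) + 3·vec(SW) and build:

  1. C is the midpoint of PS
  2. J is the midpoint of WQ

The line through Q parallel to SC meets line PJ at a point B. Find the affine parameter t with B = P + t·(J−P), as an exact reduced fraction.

t = 3/2

Set S = (0, 0), Q = (1, 0), W = (0, 1), P = (-1, 3); any affine frame gives the same invariant.
1. C is the midpoint of PS ⇒ C = (-1/2, 3/2)
2. J is the midpoint of WQ ⇒ J = (1/2, 1/2)
through Q parallel to SC: direction (-1/2, 3/2); meets PJ at B = (5/4, -3/4)
B = P + t·(J−P) with t = 3/2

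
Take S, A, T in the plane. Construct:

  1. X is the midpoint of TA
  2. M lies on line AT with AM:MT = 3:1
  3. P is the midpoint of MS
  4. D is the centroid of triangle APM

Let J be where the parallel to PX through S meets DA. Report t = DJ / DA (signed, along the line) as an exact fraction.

Set S = (0, 0), A = (1, 0), T = (0, 1); any affine frame gives the same invariant.
1. X is the midpoint of TA ⇒ X = (1/2, 1/2)
2. M lies on line AT with AM:MT = 3:1 ⇒ M = (1/4, 3/4)
3. P is the midpoint of MS ⇒ P = (1/8, 3/8)
4. D is the centroid of triangle APM ⇒ D = (11/24, 3/8)
through S parallel to PX: direction (3/8, 1/8); meets DA at J = (27/40, 9/40)
J = D + t·(A−D) with t = 2/5

t = 2/5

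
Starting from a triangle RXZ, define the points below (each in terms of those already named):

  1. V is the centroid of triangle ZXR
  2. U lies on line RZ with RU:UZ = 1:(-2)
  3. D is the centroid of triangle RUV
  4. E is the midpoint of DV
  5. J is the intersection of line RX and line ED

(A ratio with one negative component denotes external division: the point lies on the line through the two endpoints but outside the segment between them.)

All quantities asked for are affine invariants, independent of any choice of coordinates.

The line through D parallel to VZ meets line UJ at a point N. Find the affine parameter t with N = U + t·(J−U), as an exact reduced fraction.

t = 5/7

Work in coordinates with R = (0, 0), X = (1, 0), Z = (0, 1).
1. V is the centroid of triangle ZXR ⇒ V = (1/3, 1/3)
2. U lies on line RZ with RU:UZ = 1:(-2) ⇒ U = (0, -1)
3. D is the centroid of triangle RUV ⇒ D = (1/9, -2/9)
4. E is the midpoint of DV ⇒ E = (2/9, 1/18)
5. J is the intersection of line RX and line ED ⇒ J = (1/5, 0)
through D parallel to VZ: direction (-1/3, 2/3); meets UJ at N = (1/7, -2/7)
N = U + t·(J−U) with t = 5/7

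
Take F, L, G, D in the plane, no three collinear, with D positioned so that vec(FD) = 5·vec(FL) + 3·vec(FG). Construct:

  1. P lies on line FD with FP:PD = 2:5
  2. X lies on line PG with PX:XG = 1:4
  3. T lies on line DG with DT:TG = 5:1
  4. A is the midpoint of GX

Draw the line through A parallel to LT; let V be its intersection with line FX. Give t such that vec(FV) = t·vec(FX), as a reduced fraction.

Choose coordinates F = (0, 0), L = (1, 0), G = (0, 1), D = (5, 3).
1. P lies on line FD with FP:PD = 2:5 ⇒ P = (10/7, 6/7)
2. X lies on line PG with PX:XG = 1:4 ⇒ X = (8/7, 31/35)
3. T lies on line DG with DT:TG = 5:1 ⇒ T = (5/6, 4/3)
4. A is the midpoint of GX ⇒ A = (4/7, 33/35)
through A parallel to LT: direction (-1/6, 4/3); meets FX at V = (1544/2457, 5983/12285)
V = F + t·(X−F) with t = 193/351

t = 193/351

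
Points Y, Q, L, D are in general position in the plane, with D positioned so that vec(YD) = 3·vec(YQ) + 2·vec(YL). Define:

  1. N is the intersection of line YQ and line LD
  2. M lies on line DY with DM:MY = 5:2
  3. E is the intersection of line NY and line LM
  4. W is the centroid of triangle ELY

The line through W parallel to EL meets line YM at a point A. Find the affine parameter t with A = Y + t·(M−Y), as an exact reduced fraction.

Set Y = (0, 0), Q = (1, 0), L = (0, 1), D = (3, 2); any affine frame gives the same invariant.
1. N is the intersection of line YQ and line LD ⇒ N = (-3, 0)
2. M lies on line DY with DM:MY = 5:2 ⇒ M = (6/7, 4/7)
3. E is the intersection of line NY and line LM ⇒ E = (2, 0)
4. W is the centroid of triangle ELY ⇒ W = (2/3, 1/3)
through W parallel to EL: direction (-2, 1); meets YM at A = (4/7, 8/21)
A = Y + t·(M−Y) with t = 2/3

t = 2/3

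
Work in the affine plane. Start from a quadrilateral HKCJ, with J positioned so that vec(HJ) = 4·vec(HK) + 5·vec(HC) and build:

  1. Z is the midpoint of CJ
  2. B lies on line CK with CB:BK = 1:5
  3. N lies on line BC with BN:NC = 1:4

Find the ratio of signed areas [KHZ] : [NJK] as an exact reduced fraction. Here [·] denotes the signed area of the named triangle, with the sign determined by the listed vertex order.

[KHZ]:[NJK] = 45/104

Assign H = (0, 0), K = (1, 0), C = (0, 1), J = (4, 5) — the answer is frame-independent, so this choice is without loss of generality.
1. Z is the midpoint of CJ ⇒ Z = (2, 3)
2. B lies on line CK with CB:BK = 1:5 ⇒ B = (1/6, 5/6)
3. N lies on line BC with BN:NC = 1:4 ⇒ N = (2/15, 13/15)
2·[KHZ] = -3, 2·[NJK] = -104/15
[KHZ]:[NJK] = -3:-104/15 = 45/104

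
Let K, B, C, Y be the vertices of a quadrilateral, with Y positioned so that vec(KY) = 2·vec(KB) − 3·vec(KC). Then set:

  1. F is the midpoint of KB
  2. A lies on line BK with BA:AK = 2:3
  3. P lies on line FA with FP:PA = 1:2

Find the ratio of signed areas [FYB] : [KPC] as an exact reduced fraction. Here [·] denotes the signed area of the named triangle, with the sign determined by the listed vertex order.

Assign K = (0, 0), B = (1, 0), C = (0, 1), Y = (2, -3) — the answer is frame-independent, so this choice is without loss of generality.
1. F is the midpoint of KB ⇒ F = (1/2, 0)
2. A lies on line BK with BA:AK = 2:3 ⇒ A = (3/5, 0)
3. P lies on line FA with FP:PA = 1:2 ⇒ P = (8/15, 0)
2·[FYB] = 3/2, 2·[KPC] = 8/15
[FYB]:[KPC] = 3/2:8/15 = 45/16

[FYB]:[KPC] = 45/16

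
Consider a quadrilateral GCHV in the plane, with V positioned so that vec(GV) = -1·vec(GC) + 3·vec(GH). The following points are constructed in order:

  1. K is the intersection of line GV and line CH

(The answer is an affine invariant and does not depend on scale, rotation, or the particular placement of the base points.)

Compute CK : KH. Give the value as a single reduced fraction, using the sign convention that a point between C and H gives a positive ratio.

Choose coordinates G = (0, 0), C = (1, 0), H = (0, 1), V = (-1, 3).
1. K is the intersection of line GV and line CH ⇒ K = (-1/2, 3/2)
K = C + t·(H−C) with t = 3/2, so CK:KH = t:(1−t) = 3/2:-1/2

CK:KH = -3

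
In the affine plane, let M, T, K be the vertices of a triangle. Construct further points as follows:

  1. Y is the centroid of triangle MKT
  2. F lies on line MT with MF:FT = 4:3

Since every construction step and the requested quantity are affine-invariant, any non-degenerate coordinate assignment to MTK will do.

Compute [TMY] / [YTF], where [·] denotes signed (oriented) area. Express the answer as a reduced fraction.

[TMY]:[YTF] = 7/3

Work in coordinates with M = (0, 0), T = (1, 0), K = (0, 1).
1. Y is the centroid of triangle MKT ⇒ Y = (1/3, 1/3)
2. F lies on line MT with MF:FT = 4:3 ⇒ F = (4/7, 0)
2·[TMY] = -1/3, 2·[YTF] = -1/7
[TMY]:[YTF] = -1/3:-1/7 = 7/3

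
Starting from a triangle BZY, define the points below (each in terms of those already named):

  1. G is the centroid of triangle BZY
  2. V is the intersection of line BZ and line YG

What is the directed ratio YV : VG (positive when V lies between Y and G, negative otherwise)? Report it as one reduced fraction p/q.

Assign B = (0, 0), Z = (1, 0), Y = (0, 1) — the answer is frame-independent, so this choice is without loss of generality.
1. G is the centroid of triangle BZY ⇒ G = (1/3, 1/3)
2. V is the intersection of line BZ and line YG ⇒ V = (1/2, 0)
V = Y + t·(G−Y) with t = 3/2, so YV:VG = t:(1−t) = 3/2:-1/2

YV:VG = -3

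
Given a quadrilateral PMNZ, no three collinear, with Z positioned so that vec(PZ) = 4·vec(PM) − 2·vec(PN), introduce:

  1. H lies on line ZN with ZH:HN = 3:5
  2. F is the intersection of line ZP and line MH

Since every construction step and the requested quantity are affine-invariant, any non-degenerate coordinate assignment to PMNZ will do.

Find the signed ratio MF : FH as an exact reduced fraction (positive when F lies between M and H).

MF:FH = -4/3

Work in coordinates with P = (0, 0), M = (1, 0), N = (0, 1), Z = (4, -2).
1. H lies on line ZN with ZH:HN = 3:5 ⇒ H = (5/2, -7/8)
2. F is the intersection of line ZP and line MH ⇒ F = (7, -7/2)
F = M + t·(H−M) with t = 4, so MF:FH = t:(1−t) = 4:-3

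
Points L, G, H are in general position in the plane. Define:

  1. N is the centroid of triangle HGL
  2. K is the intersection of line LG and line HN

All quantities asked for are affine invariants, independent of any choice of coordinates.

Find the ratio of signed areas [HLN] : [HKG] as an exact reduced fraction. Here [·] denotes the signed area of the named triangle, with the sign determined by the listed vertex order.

[HLN]:[HKG] = 2/3

Work in coordinates with L = (0, 0), G = (1, 0), H = (0, 1).
1. N is the centroid of triangle HGL ⇒ N = (1/3, 1/3)
2. K is the intersection of line LG and line HN ⇒ K = (1/2, 0)
2·[HLN] = 1/3, 2·[HKG] = 1/2
[HLN]:[HKG] = 1/3:1/2 = 2/3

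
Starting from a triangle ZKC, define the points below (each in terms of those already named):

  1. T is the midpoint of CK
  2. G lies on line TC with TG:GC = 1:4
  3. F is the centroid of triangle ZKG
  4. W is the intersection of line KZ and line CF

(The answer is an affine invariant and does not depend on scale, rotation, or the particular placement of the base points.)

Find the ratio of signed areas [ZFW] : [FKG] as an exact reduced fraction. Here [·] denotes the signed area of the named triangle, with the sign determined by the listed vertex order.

Work in coordinates with Z = (0, 0), K = (1, 0), C = (0, 1).
1. T is the midpoint of CK ⇒ T = (1/2, 1/2)
2. G lies on line TC with TG:GC = 1:4 ⇒ G = (2/5, 3/5)
3. F is the centroid of triangle ZKG ⇒ F = (7/15, 1/5)
4. W is the intersection of line KZ and line CF ⇒ W = (7/12, 0)
2·[ZFW] = -7/60, 2·[FKG] = 1/5
[ZFW]:[FKG] = -7/60:1/5 = -7/12

[ZFW]:[FKG] = -7/12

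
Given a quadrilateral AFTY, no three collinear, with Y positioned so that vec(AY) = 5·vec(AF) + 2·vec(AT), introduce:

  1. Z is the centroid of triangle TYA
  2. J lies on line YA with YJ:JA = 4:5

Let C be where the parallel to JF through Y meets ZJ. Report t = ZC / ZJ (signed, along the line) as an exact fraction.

t = 13/7

Set A = (0, 0), F = (1, 0), T = (0, 1), Y = (5, 2); any affine frame gives the same invariant.
1. Z is the centroid of triangle TYA ⇒ Z = (5/3, 1)
2. J lies on line YA with YJ:JA = 4:5 ⇒ J = (25/9, 10/9)
through Y parallel to JF: direction (-16/9, -10/9); meets ZJ at C = (235/63, 76/63)
C = Z + t·(J−Z) with t = 13/7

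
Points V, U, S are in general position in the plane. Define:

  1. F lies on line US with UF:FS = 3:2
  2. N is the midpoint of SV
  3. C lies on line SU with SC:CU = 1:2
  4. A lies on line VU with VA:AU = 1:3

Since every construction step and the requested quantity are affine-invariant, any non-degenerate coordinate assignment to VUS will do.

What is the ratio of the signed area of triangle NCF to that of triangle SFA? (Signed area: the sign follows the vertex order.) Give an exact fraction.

Assign V = (0, 0), U = (1, 0), S = (0, 1) — the answer is frame-independent, so this choice is without loss of generality.
1. F lies on line US with UF:FS = 3:2 ⇒ F = (2/5, 3/5)
2. N is the midpoint of SV ⇒ N = (0, 1/2)
3. C lies on line SU with SC:CU = 1:2 ⇒ C = (1/3, 2/3)
4. A lies on line VU with VA:AU = 1:3 ⇒ A = (1/4, 0)
2·[NCF] = -1/30, 2·[SFA] = -3/10
[NCF]:[SFA] = -1/30:-3/10 = 1/9

[NCF]:[SFA] = 1/9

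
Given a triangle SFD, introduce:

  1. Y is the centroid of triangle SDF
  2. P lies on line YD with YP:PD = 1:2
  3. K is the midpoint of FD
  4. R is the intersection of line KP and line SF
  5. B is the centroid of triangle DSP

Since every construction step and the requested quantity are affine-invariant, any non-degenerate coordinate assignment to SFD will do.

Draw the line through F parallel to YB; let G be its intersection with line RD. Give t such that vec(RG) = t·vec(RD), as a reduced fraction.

Work in coordinates with S = (0, 0), F = (1, 0), D = (0, 1).
1. Y is the centroid of triangle SDF ⇒ Y = (1/3, 1/3)
2. P lies on line YD with YP:PD = 1:2 ⇒ P = (2/9, 5/9)
3. K is the midpoint of FD ⇒ K = (1/2, 1/2)
4. R is the intersection of line KP and line SF ⇒ R = (3, 0)
5. B is the centroid of triangle DSP ⇒ B = (2/27, 14/27)
through F parallel to YB: direction (-7/27, 5/27); meets RD at G = (-3/4, 5/4)
G = R + t·(D−R) with t = 5/4

t = 5/4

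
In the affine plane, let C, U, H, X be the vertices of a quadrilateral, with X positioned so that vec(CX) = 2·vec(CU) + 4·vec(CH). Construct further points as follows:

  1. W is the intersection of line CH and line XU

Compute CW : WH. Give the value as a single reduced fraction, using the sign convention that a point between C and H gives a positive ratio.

Work in coordinates with C = (0, 0), U = (1, 0), H = (0, 1), X = (2, 4).
1. W is the intersection of line CH and line XU ⇒ W = (0, -4)
W = C + t·(H−C) with t = -4, so CW:WH = t:(1−t) = -4:5

CW:WH = -4/5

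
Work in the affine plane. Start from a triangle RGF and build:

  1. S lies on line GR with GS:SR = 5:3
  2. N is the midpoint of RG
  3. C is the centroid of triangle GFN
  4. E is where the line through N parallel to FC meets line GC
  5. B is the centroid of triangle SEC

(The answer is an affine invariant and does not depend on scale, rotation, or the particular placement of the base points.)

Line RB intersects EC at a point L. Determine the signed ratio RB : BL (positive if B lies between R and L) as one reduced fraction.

Choose coordinates R = (0, 0), G = (1, 0), F = (0, 1).
1. S lies on line GR with GS:SR = 5:3 ⇒ S = (3/8, 0)
2. N is the midpoint of RG ⇒ N = (1/2, 0)
3. C is the centroid of triangle GFN ⇒ C = (1/2, 1/3)
4. E is where the line through N parallel to FC meets line GC ⇒ E = (0, 2/3)
5. B is the centroid of triangle SEC ⇒ B = (7/24, 1/3)
line RB meets EC at L = (7/19, 8/19)
B = R + t·(L−R) with t = 19/24, so RB:BL = 19/24:5/24

RB:BL = 19/5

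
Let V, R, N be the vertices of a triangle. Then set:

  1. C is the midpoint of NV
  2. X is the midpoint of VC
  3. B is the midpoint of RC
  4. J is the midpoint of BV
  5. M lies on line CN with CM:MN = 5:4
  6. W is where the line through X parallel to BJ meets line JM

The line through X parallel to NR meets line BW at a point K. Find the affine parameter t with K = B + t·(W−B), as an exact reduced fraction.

t = 112/55

Assign V = (0, 0), R = (1, 0), N = (0, 1) — the answer is frame-independent, so this choice is without loss of generality.
1. C is the midpoint of NV ⇒ C = (0, 1/2)
2. X is the midpoint of VC ⇒ X = (0, 1/4)
3. B is the midpoint of RC ⇒ B = (1/2, 1/4)
4. J is the midpoint of BV ⇒ J = (1/4, 1/8)
5. M lies on line CN with CM:MN = 5:4 ⇒ M = (0, 7/9)
6. W is where the line through X parallel to BJ meets line JM ⇒ W = (19/112, 75/224)
through X parallel to NR: direction (1, -1); meets BW at K = (-19/110, 93/220)
K = B + t·(W−B) with t = 112/55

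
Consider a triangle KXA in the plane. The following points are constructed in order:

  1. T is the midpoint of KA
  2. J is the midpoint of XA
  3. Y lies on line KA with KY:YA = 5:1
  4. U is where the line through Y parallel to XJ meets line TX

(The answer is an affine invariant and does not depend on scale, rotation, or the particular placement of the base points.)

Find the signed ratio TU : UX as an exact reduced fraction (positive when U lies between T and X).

Set K = (0, 0), X = (1, 0), A = (0, 1); any affine frame gives the same invariant.
1. T is the midpoint of KA ⇒ T = (0, 1/2)
2. J is the midpoint of XA ⇒ J = (1/2, 1/2)
3. Y lies on line KA with KY:YA = 5:1 ⇒ Y = (0, 5/6)
4. U is where the line through Y parallel to XJ meets line TX ⇒ U = (2/3, 1/6)
U = T + t·(X−T) with t = 2/3, so TU:UX = t:(1−t) = 2/3:1/3

TU:UX = 2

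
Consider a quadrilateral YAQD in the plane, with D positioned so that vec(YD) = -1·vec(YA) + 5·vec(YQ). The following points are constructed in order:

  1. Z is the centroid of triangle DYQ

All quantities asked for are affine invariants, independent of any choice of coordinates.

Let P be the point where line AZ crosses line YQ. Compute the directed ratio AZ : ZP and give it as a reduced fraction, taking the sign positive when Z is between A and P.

AZ:ZP = -4

Assign Y = (0, 0), A = (1, 0), Q = (0, 1), D = (-1, 5) — the answer is frame-independent, so this choice is without loss of generality.
1. Z is the centroid of triangle DYQ ⇒ Z = (-1/3, 2)
line AZ meets YQ at P = (0, 3/2)
Z = A + t·(P−A) with t = 4/3, so AZ:ZP = 4/3:-1/3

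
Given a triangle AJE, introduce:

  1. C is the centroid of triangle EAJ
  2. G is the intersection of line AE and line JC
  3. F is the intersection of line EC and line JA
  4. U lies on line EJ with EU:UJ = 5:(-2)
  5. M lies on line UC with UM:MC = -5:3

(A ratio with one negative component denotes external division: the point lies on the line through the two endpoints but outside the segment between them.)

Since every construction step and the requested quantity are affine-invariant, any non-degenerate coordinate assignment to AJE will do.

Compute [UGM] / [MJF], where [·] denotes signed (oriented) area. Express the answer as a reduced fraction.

Work in coordinates with A = (0, 0), J = (1, 0), E = (0, 1).
1. C is the centroid of triangle EAJ ⇒ C = (1/3, 1/3)
2. G is the intersection of line AE and line JC ⇒ G = (0, 1/2)
3. F is the intersection of line EC and line JA ⇒ F = (1/2, 0)
4. U lies on line EJ with EU:UJ = 5:(-2) ⇒ U = (5/3, -2/3)
5. M lies on line UC with UM:MC = -5:3 ⇒ M = (-5/3, 11/6)
2·[UGM] = -5/18, 2·[MJF] = -11/12
[UGM]:[MJF] = -5/18:-11/12 = 10/33

[UGM]:[MJF] = 10/33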